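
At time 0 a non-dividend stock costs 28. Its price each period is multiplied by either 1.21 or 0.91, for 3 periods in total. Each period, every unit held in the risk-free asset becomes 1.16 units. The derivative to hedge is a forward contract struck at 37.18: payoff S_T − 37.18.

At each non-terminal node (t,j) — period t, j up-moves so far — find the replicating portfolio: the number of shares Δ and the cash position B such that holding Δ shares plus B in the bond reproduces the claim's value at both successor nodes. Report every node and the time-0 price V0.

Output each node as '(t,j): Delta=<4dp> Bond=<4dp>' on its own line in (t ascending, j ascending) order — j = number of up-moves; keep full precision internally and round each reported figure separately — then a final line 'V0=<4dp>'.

(0,0): Delta=1.0000 Bond=-23.8197
(1,0): Delta=1.0000 Bond=-27.6308
(1,1): Delta=1.0000 Bond=-27.6308
(2,0): Delta=1.0000 Bond=-32.0517
(2,1): Delta=1.0000 Bond=-32.0517
(2,2): Delta=1.0000 Bond=-32.0517
V0=4.1803

Since d<R<u, set p* = (R−d)/(u−d) = 0.8333; price each node as the discounted p*-expectation of its children.
Terminal payoffs: V(3,0)=-16.0800, V(3,1)=-9.1240, V(3,2)=0.1253, V(3,3)=12.4237
Node (2,0) S=23.1868: V=(p*·-9.1240+(1−p*)·-16.0800)/1.16=-8.8649; Δ=(-9.1240−-16.0800)/(28.0560−21.1000)=1.0000; B=V−Δ·S=-32.0517
Node (2,1) S=30.8308: V=(p*·0.1253+(1−p*)·-9.1240)/1.16=-1.2209; Δ=(0.1253−-9.1240)/(37.3053−28.0560)=1.0000; B=V−Δ·S=-32.0517
Node (2,2) S=40.9948: V=(p*·12.4237+(1−p*)·0.1253)/1.16=8.9431; Δ=(12.4237−0.1253)/(49.6037−37.3053)=1.0000; B=V−Δ·S=-32.0517
Node (1,0) S=25.4800: V=(p*·-1.2209+(1−p*)·-8.8649)/1.16=-2.1508; Δ=(-1.2209−-8.8649)/(30.8308−23.1868)=1.0000; B=V−Δ·S=-27.6308
Node (1,1) S=33.8800: V=(p*·8.9431+(1−p*)·-1.2209)/1.16=6.2492; Δ=(8.9431−-1.2209)/(40.9948−30.8308)=1.0000; B=V−Δ·S=-27.6308
Node (0,0) S=28.0000: V=(p*·6.2492+(1−p*)·-2.1508)/1.16=4.1803; Δ=(6.2492−-2.1508)/(33.8800−25.4800)=1.0000; B=V−Δ·S=-23.8197
The time-0 hedge costs 4.1803, which is the no-arbitrage price.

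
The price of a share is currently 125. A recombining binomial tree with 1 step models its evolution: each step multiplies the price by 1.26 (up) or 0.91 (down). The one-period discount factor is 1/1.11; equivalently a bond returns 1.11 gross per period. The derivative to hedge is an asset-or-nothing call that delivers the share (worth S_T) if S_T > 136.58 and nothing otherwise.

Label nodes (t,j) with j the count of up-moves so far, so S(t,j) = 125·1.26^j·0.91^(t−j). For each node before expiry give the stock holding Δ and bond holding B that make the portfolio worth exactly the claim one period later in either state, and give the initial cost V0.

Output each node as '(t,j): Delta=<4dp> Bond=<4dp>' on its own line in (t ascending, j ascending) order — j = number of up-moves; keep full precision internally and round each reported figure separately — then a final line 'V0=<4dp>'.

(0,0): Delta=3.6000 Bond=-368.9189
V0=81.0811

The replicating-portfolio and risk-neutral prices coincide; use p* = (1.11−0.91)/(1.26−0.91) = 0.5714 for the latter.
Terminal values V(1,·): V(1,0)=0.0000, V(1,1)=157.5000
  t=0,j=0: stock 125.0000 → up 157.5000 (V=157.5000), down 113.7500 (V=0.0000). Price 81.0811; hedge Δ=3.6000, bond B=-368.9189.
Check: Δ(0,0)·S0 + B(0,0) = 81.0811 = V0.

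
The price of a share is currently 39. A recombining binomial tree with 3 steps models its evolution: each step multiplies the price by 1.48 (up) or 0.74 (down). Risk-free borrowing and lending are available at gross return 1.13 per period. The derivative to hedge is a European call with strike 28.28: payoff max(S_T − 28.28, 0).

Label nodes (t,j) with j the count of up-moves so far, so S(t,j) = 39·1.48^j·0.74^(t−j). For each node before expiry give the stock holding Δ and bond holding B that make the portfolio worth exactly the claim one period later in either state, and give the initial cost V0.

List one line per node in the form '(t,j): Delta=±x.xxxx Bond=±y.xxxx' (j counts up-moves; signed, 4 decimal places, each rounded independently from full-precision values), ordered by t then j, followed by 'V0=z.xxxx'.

(0,0): Delta=0.9243 Bond=-15.7309
(1,0): Delta=0.7555 Bond=-12.9048
(1,1): Delta=1.0000 Bond=-22.1474
(2,0): Delta=0.2105 Bond=-2.9447
(2,1): Delta=1.0000 Bond=-25.0265
(2,2): Delta=1.0000 Bond=-25.0265
V0=20.3154

Risk-neutral probability p* = (R−d)/(u−d) = (1.13−0.74)/(1.48−0.74) = 0.5270.
At expiry t=3: V(3,0)=0.0000, V(3,1)=3.3275, V(3,2)=34.9349, V(3,3)=98.1499
Node (2,0) S=21.3564: V=(p*·3.3275+(1−p*)·0.0000)/1.13=1.5519; Δ=(3.3275−0.0000)/(31.6075−15.8037)=0.2105; B=V−Δ·S=-2.9447
Node (2,1) S=42.7128: V=(p*·34.9349+(1−p*)·3.3275)/1.13=17.6863; Δ=(34.9349−3.3275)/(63.2149−31.6075)=1.0000; B=V−Δ·S=-25.0265
Node (2,2) S=85.4256: V=(p*·98.1499+(1−p*)·34.9349)/1.13=60.3991; Δ=(98.1499−34.9349)/(126.4299−63.2149)=1.0000; B=V−Δ·S=-25.0265
Node (1,0) S=28.8600: V=(p*·17.6863+(1−p*)·1.5519)/1.13=8.8984; Δ=(17.6863−1.5519)/(42.7128−21.3564)=0.7555; B=V−Δ·S=-12.9048
Node (1,1) S=57.7200: V=(p*·60.3991+(1−p*)·17.6863)/1.13=35.5726; Δ=(60.3991−17.6863)/(85.4256−42.7128)=1.0000; B=V−Δ·S=-22.1474
Node (0,0) S=39.0000: V=(p*·35.5726+(1−p*)·8.8984)/1.13=20.3154; Δ=(35.5726−8.8984)/(57.7200−28.8600)=0.9243; B=V−Δ·S=-15.7309
Check: Δ(0,0)·S0 + B(0,0) = 20.3154 = V0.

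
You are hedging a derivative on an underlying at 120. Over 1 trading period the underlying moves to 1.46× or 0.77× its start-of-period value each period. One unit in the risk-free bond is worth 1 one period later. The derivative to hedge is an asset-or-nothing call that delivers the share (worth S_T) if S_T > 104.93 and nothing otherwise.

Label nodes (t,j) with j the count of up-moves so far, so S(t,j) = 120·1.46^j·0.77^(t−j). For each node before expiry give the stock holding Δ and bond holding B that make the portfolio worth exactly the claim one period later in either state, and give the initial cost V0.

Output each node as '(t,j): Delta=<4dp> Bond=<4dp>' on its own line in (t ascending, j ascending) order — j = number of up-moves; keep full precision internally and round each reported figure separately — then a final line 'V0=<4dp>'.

(0,0): Delta=2.1159 Bond=-195.5130
V0=58.4000

Under the risk-neutral measure, an up-move has probability p* = (R−d)/(u−d) = 0.3333 and values discount at R = 1.
At expiry t=1: V(1,0)=0.0000, V(1,1)=175.2000
(0,0): S=120.0000. Δ = (V_up−V_dn)/(S_up−S_dn) = (175.2000−0.0000)/(175.2000−92.4000) = 2.1159. V = [p*·175.2000 + (1−p*)·0.0000]/1 = 58.4000. B = V − Δ·S = -195.5130.
Self-financing check: at every node Δ·S+B equals the discounted successor values.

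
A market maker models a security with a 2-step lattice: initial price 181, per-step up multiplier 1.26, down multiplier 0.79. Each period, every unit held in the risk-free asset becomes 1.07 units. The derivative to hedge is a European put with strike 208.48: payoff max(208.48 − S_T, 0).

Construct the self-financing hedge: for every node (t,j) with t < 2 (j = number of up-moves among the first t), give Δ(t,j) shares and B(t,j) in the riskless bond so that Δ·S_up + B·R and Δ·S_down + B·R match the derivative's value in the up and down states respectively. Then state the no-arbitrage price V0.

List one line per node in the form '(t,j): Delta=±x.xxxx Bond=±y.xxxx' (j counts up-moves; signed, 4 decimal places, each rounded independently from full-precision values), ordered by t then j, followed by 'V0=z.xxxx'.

Since d<R<u, set p* = (R−d)/(u−d) = 0.5957; price each node as the discounted p*-expectation of its children.
Terminal values V(2,·): V(2,0)=95.5179, V(2,1)=28.3126, V(2,2)=0.0000
Node (1,0) S=142.9900: V=(p*·28.3126+(1−p*)·95.5179)/1.07=51.8511; Δ=(28.3126−95.5179)/(180.1674−112.9621)=-1.0000; B=V−Δ·S=194.8411
Node (1,1) S=228.0600: V=(p*·0.0000+(1−p*)·28.3126)/1.07=10.6967; Δ=(0.0000−28.3126)/(287.3556−180.1674)=-0.2641; B=V−Δ·S=70.9363
Node (0,0) S=181.0000: V=(p*·10.6967+(1−p*)·51.8511)/1.07=25.5454; Δ=(10.6967−51.8511)/(228.0600−142.9900)=-0.4838; B=V−Δ·S=113.1079
Self-financing check: at every node Δ·S+B equals the discounted successor values.

(0,0): Delta=-0.4838 Bond=113.1079
(1,0): Delta=-1.0000 Bond=194.8411
(1,1): Delta=-0.2641 Bond=70.9363
V0=25.5454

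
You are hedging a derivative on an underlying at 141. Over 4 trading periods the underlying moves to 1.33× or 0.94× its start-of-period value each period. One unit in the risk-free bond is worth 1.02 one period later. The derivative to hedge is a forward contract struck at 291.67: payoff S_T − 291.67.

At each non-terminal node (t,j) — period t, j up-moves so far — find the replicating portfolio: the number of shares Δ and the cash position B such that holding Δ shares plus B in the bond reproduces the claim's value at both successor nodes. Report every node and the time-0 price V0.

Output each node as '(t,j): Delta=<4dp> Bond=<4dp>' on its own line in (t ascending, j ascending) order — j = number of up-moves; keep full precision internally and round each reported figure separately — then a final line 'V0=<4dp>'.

No-arbitrage ⇒ martingale measure with p* = (R−d)/(u−d) = 0.2051.
At expiry t=4: V(4,0)=-181.5844, V(4,1)=-135.9106, V(4,2)=-71.2870, V(4,3)=20.1485, V(4,4)=149.5200
(3,0): S=117.1123. Δ = (V_up−V_dn)/(S_up−S_dn) = (-135.9106−-181.5844)/(155.7594−110.0856) = 1.0000. V = [p*·-135.9106 + (1−p*)·-181.5844]/1.02 = -168.8386. B = V − Δ·S = -285.9510.
(3,1): S=165.7015. Δ = (V_up−V_dn)/(S_up−S_dn) = (-71.2870−-135.9106)/(220.3830−155.7594) = 1.0000. V = [p*·-71.2870 + (1−p*)·-135.9106]/1.02 = -120.2495. B = V − Δ·S = -285.9510.
(3,2): S=234.4500. Δ = (V_up−V_dn)/(S_up−S_dn) = (20.1485−-71.2870)/(311.8185−220.3830) = 1.0000. V = [p*·20.1485 + (1−p*)·-71.2870]/1.02 = -51.5010. B = V − Δ·S = -285.9510.
(3,3): S=331.7218. Δ = (V_up−V_dn)/(S_up−S_dn) = (149.5200−20.1485)/(441.1900−311.8185) = 1.0000. V = [p*·149.5200 + (1−p*)·20.1485]/1.02 = 45.7708. B = V − Δ·S = -285.9510.
(2,0): S=124.5876. Δ = (V_up−V_dn)/(S_up−S_dn) = (-120.2495−-168.8386)/(165.7015−117.1123) = 1.0000. V = [p*·-120.2495 + (1−p*)·-168.8386]/1.02 = -155.7565. B = V − Δ·S = -280.3441.
(2,1): S=176.2782. Δ = (V_up−V_dn)/(S_up−S_dn) = (-51.5010−-120.2495)/(234.4500−165.7015) = 1.0000. V = [p*·-51.5010 + (1−p*)·-120.2495]/1.02 = -104.0659. B = V − Δ·S = -280.3441.
(2,2): S=249.4149. Δ = (V_up−V_dn)/(S_up−S_dn) = (45.7708−-51.5010)/(331.7218−234.4500) = 1.0000. V = [p*·45.7708 + (1−p*)·-51.5010]/1.02 = -30.9292. B = V − Δ·S = -280.3441.
(1,0): S=132.5400. Δ = (V_up−V_dn)/(S_up−S_dn) = (-104.0659−-155.7565)/(176.2782−124.5876) = 1.0000. V = [p*·-104.0659 + (1−p*)·-155.7565]/1.02 = -142.3072. B = V − Δ·S = -274.8472.
(1,1): S=187.5300. Δ = (V_up−V_dn)/(S_up−S_dn) = (-30.9292−-104.0659)/(249.4149−176.2782) = 1.0000. V = [p*·-30.9292 + (1−p*)·-104.0659]/1.02 = -87.3172. B = V − Δ·S = -274.8472.
(0,0): S=141.0000. Δ = (V_up−V_dn)/(S_up−S_dn) = (-87.3172−-142.3072)/(187.5300−132.5400) = 1.0000. V = [p*·-87.3172 + (1−p*)·-142.3072]/1.02 = -128.4580. B = V − Δ·S = -269.4580.
The time-0 hedge costs -128.4580, which is the no-arbitrage price.

(0,0): Delta=1.0000 Bond=-269.4580
(1,0): Delta=1.0000 Bond=-274.8472
(1,1): Delta=1.0000 Bond=-274.8472
(2,0): Delta=1.0000 Bond=-280.3441
(2,1): Delta=1.0000 Bond=-280.3441
(2,2): Delta=1.0000 Bond=-280.3441
(3,0): Delta=1.0000 Bond=-285.9510
(3,1): Delta=1.0000 Bond=-285.9510
(3,2): Delta=1.0000 Bond=-285.9510
(3,3): Delta=1.0000 Bond=-285.9510
V0=-128.4580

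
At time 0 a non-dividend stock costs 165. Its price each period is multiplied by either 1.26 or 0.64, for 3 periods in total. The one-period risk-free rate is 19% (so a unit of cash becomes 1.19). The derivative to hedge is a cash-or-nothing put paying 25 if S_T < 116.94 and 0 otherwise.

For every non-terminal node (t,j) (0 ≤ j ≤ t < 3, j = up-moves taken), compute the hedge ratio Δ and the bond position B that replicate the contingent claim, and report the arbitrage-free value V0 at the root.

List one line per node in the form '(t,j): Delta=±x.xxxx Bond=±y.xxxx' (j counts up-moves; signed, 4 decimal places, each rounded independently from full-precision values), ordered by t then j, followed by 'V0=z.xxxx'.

(0,0): Delta=-0.0346 Bond=6.2284
(1,0): Delta=-0.2846 Bond=33.8202
(1,1): Delta=-0.0184 Bond=4.0507
(2,0): Delta=0.0000 Bond=21.0084
(2,1): Delta=-0.3030 Bond=42.6945
(2,2): Delta=0.0000 Bond=0.0000
V0=0.5246

No-arbitrage ⇒ martingale measure with p* = (R−d)/(u−d) = 0.8871.
At expiry t=3: V(3,0)=25.0000, V(3,1)=25.0000, V(3,2)=0.0000, V(3,3)=0.0000
Node (2,0) S=67.5840: V=(p*·25.0000+(1−p*)·25.0000)/1.19=21.0084; Δ=(25.0000−25.0000)/(85.1558−43.2538)=0.0000; B=V−Δ·S=21.0084
Node (2,1) S=133.0560: V=(p*·0.0000+(1−p*)·25.0000)/1.19=2.3719; Δ=(0.0000−25.0000)/(167.6506−85.1558)=-0.3030; B=V−Δ·S=42.6945
Node (2,2) S=261.9540: V=(p*·0.0000+(1−p*)·0.0000)/1.19=0.0000; Δ=(0.0000−0.0000)/(330.0620−167.6506)=0.0000; B=V−Δ·S=0.0000
Node (1,0) S=105.6000: V=(p*·2.3719+(1−p*)·21.0084)/1.19=3.7614; Δ=(2.3719−21.0084)/(133.0560−67.5840)=-0.2846; B=V−Δ·S=33.8202
Node (1,1) S=207.9000: V=(p*·0.0000+(1−p*)·2.3719)/1.19=0.2250; Δ=(0.0000−2.3719)/(261.9540−133.0560)=-0.0184; B=V−Δ·S=4.0507
Node (0,0) S=165.0000: V=(p*·0.2250+(1−p*)·3.7614)/1.19=0.5246; Δ=(0.2250−3.7614)/(207.9000−105.6000)=-0.0346; B=V−Δ·S=6.2284
Check: Δ(0,0)·S0 + B(0,0) = 0.5246 = V0.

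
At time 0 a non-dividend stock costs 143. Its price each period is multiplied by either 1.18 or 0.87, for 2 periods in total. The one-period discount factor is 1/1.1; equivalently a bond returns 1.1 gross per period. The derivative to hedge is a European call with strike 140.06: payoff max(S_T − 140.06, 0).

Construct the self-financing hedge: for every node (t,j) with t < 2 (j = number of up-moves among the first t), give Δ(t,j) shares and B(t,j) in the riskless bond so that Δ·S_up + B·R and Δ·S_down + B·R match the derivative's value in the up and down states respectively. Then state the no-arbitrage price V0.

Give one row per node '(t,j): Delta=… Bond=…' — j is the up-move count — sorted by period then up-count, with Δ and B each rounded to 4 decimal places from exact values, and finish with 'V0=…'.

(0,0): Delta=0.8316 Bond=-89.9171
(1,0): Delta=0.1749 Bond=-17.2056
(1,1): Delta=1.0000 Bond=-127.3273
V0=28.9995

Since d<R<u, set p* = (R−d)/(u−d) = 0.7419; price each node as the discounted p*-expectation of its children.
Payoff layer (t=2): V(2,0)=0.0000, V(2,1)=6.7438, V(2,2)=59.0532
Node (1,0) S=124.4100: V=(p*·6.7438+(1−p*)·0.0000)/1.1=4.5486; Δ=(6.7438−0.0000)/(146.8038−108.2367)=0.1749; B=V−Δ·S=-17.2056
Node (1,1) S=168.7400: V=(p*·59.0532+(1−p*)·6.7438)/1.1=41.4127; Δ=(59.0532−6.7438)/(199.1132−146.8038)=1.0000; B=V−Δ·S=-127.3273
Node (0,0) S=143.0000: V=(p*·41.4127+(1−p*)·4.5486)/1.1=28.9995; Δ=(41.4127−4.5486)/(168.7400−124.4100)=0.8316; B=V−Δ·S=-89.9171
The time-0 hedge costs 28.9995, which is the no-arbitrage price.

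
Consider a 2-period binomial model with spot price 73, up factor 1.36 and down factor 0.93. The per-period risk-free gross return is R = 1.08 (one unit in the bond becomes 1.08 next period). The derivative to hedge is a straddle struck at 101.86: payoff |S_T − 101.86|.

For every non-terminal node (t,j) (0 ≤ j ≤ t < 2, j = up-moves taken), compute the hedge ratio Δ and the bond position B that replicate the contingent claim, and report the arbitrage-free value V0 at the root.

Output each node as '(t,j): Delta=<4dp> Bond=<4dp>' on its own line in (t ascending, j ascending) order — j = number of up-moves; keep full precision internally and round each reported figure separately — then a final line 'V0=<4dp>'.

Since d<R<u, set p* = (R−d)/(u−d) = 0.3488; price each node as the discounted p*-expectation of its children.
At expiry t=2: V(2,0)=38.7223, V(2,1)=9.5296, V(2,2)=33.1608
(1,0): S=67.8900. Δ = (V_up−V_dn)/(S_up−S_dn) = (9.5296−38.7223)/(92.3304−63.1377) = -1.0000. V = [p*·9.5296 + (1−p*)·38.7223]/1.08 = 26.4248. B = V − Δ·S = 94.3148.
(1,1): S=99.2800. Δ = (V_up−V_dn)/(S_up−S_dn) = (33.1608−9.5296)/(135.0208−92.3304) = 0.5535. V = [p*·33.1608 + (1−p*)·9.5296]/1.08 = 16.4565. B = V − Δ·S = -38.4998.
(0,0): S=73.0000. Δ = (V_up−V_dn)/(S_up−S_dn) = (16.4565−26.4248)/(99.2800−67.8900) = -0.3176. V = [p*·16.4565 + (1−p*)·26.4248]/1.08 = 21.2477. B = V − Δ·S = 44.4298.
Each (Δ,B) replicates both successor values, so the strategy is self-financing and V0 is arbitrage-free.

(0,0): Delta=-0.3176 Bond=44.4298
(1,0): Delta=-1.0000 Bond=94.3148
(1,1): Delta=0.5535 Bond=-38.4998
V0=21.2477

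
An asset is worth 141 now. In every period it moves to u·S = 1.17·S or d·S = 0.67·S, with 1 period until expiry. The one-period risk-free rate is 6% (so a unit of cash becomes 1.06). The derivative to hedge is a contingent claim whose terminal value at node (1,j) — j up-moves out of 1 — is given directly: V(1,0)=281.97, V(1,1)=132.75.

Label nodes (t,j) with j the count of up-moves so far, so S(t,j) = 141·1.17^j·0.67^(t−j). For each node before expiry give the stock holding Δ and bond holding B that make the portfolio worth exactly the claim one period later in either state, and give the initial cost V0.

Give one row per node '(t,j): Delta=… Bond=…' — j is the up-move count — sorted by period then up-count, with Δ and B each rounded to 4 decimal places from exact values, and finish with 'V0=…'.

The replicating-portfolio and risk-neutral prices coincide; use p* = (1.06−0.67)/(1.17−0.67) = 0.7800 for the latter.
At expiry t=1: V(1,0)=281.9700, V(1,1)=132.7500
(0,0): S=141.0000. Δ = (V_up−V_dn)/(S_up−S_dn) = (132.7500−281.9700)/(164.9700−94.4700) = -2.1166. V = [p*·132.7500 + (1−p*)·281.9700]/1.06 = 156.2060. B = V − Δ·S = 454.6460.
Each (Δ,B) replicates both successor values, so the strategy is self-financing and V0 is arbitrage-free.

(0,0): Delta=-2.1166 Bond=454.6460
V0=156.2060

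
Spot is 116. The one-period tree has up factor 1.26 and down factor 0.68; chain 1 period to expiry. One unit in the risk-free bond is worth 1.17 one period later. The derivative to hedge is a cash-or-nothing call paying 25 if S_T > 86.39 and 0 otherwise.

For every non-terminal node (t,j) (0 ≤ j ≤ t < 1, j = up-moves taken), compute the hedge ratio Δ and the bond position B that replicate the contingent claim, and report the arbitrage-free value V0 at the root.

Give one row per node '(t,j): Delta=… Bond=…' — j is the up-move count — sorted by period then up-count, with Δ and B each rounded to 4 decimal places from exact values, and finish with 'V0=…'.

The replicating-portfolio and risk-neutral prices coincide; use p* = (1.17−0.68)/(1.26−0.68) = 0.8448 for the latter.
Terminal values V(1,·): V(1,0)=0.0000, V(1,1)=25.0000
  t=0,j=0: stock 116.0000 → up 146.1600 (V=25.0000), down 78.8800 (V=0.0000). Price 18.0519; hedge Δ=0.3716, bond B=-25.0516.
The time-0 hedge costs 18.0519, which is the no-arbitrage price.

(0,0): Delta=0.3716 Bond=-25.0516
V0=18.0519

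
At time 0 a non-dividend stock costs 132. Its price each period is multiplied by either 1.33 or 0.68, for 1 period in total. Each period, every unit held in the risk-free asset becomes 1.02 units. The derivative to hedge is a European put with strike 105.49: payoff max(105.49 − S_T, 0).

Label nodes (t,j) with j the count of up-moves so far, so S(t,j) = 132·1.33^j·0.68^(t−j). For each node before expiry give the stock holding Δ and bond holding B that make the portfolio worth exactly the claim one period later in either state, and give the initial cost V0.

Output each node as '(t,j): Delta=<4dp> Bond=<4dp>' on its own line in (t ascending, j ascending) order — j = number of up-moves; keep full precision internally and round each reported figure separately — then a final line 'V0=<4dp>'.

No-arbitrage ⇒ martingale measure with p* = (R−d)/(u−d) = 0.5231.
Terminal values V(1,·): V(1,0)=15.7300, V(1,1)=0.0000
  t=0,j=0: stock 132.0000 → up 175.5600 (V=0.0000), down 89.7600 (V=15.7300). Price 7.3549; hedge Δ=-0.1833, bond B=31.5549.
Self-financing check: at every node Δ·S+B equals the discounted successor values.

(0,0): Delta=-0.1833 Bond=31.5549
V0=7.3549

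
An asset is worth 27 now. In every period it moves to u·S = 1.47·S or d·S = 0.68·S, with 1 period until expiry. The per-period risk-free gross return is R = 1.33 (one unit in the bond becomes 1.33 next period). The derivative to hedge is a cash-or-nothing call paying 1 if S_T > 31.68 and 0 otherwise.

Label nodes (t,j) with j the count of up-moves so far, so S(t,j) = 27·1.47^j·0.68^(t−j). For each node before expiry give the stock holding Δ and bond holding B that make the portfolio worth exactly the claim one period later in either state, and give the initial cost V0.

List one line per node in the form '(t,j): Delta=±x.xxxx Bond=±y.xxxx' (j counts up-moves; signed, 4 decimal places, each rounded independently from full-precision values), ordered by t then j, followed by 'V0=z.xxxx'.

No-arbitrage ⇒ martingale measure with p* = (R−d)/(u−d) = 0.8228.
Terminal values V(1,·): V(1,0)=0.0000, V(1,1)=1.0000
Node (0,0) S=27.0000: V=(p*·1.0000+(1−p*)·0.0000)/1.33=0.6186; Δ=(1.0000−0.0000)/(39.6900−18.3600)=0.0469; B=V−Δ·S=-0.6472
Self-financing check: at every node Δ·S+B equals the discounted successor values.

(0,0): Delta=0.0469 Bond=-0.6472
V0=0.6186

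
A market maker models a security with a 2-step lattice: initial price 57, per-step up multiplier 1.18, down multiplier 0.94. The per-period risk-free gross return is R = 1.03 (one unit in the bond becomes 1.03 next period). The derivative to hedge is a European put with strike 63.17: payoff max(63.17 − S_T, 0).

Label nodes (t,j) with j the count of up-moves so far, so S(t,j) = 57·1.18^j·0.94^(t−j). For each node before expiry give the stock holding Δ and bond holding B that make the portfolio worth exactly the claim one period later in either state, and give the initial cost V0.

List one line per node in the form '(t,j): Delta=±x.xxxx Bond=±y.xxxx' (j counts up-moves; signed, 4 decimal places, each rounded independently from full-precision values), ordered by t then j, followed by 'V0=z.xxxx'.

(0,0): Delta=-0.5680 Bond=37.0893
(1,0): Delta=-0.9958 Bond=61.1232
(1,1): Delta=0.0000 Bond=0.0000
V0=4.7147

Since d<R<u, set p* = (R−d)/(u−d) = 0.3750; price each node as the discounted p*-expectation of its children.
Payoff layer (t=2): V(2,0)=12.8048, V(2,1)=0.0000, V(2,2)=0.0000
(1,0): S=53.5800. Δ = (V_up−V_dn)/(S_up−S_dn) = (0.0000−12.8048)/(63.2244−50.3652) = -0.9958. V = [p*·0.0000 + (1−p*)·12.8048]/1.03 = 7.7699. B = V − Δ·S = 61.1232.
(1,1): S=67.2600. Δ = (V_up−V_dn)/(S_up−S_dn) = (0.0000−0.0000)/(79.3668−63.2244) = 0.0000. V = [p*·0.0000 + (1−p*)·0.0000]/1.03 = 0.0000. B = V − Δ·S = 0.0000.
(0,0): S=57.0000. Δ = (V_up−V_dn)/(S_up−S_dn) = (0.0000−7.7699)/(67.2600−53.5800) = -0.5680. V = [p*·0.0000 + (1−p*)·7.7699]/1.03 = 4.7147. B = V − Δ·S = 37.0893.
Self-financing check: at every node Δ·S+B equals the discounted successor values.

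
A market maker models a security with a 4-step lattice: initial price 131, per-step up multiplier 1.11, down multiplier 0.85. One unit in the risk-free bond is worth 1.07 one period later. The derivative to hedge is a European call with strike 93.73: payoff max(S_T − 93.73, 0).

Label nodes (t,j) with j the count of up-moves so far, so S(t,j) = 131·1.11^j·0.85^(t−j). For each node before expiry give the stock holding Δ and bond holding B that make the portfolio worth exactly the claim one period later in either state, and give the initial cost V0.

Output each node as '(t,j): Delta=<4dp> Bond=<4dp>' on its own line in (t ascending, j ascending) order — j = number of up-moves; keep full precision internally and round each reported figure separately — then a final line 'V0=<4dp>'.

(0,0): Delta=0.9918 Bond=-70.3789
(1,0): Delta=0.9503 Bond=-70.6811
(1,1): Delta=0.9976 Bond=-76.1462
(2,0): Delta=0.7354 Bond=-55.2945
(2,1): Delta=0.9802 Bond=-79.3260
(2,2): Delta=1.0000 Bond=-81.8674
(3,0): Delta=0.0000 Bond=0.0000
(3,1): Delta=0.8378 Bond=-69.9224
(3,2): Delta=1.0000 Bond=-87.5981
(3,3): Delta=1.0000 Bond=-87.5981
V0=59.5463

The replicating-portfolio and risk-neutral prices coincide; use p* = (1.07−0.85)/(1.11−0.85) = 0.8462 for the latter.
Terminal payoffs: V(4,0)=0.0000, V(4,1)=0.0000, V(4,2)=22.8852, V(4,3)=58.5557, V(4,4)=105.1372
Node (3,0) S=80.4504: V=(p*·0.0000+(1−p*)·0.0000)/1.07=0.0000; Δ=(0.0000−0.0000)/(89.2999−68.3828)=0.0000; B=V−Δ·S=0.0000
Node (3,1) S=105.0587: V=(p*·22.8852+(1−p*)·0.0000)/1.07=18.0976; Δ=(22.8852−0.0000)/(116.6152−89.2999)=0.8378; B=V−Δ·S=-69.9224
Node (3,2) S=137.1943: V=(p*·58.5557+(1−p*)·22.8852)/1.07=49.5962; Δ=(58.5557−22.8852)/(152.2857−116.6152)=1.0000; B=V−Δ·S=-87.5981
Node (3,3) S=179.1597: V=(p*·105.1372+(1−p*)·58.5557)/1.07=91.5615; Δ=(105.1372−58.5557)/(198.8672−152.2857)=1.0000; B=V−Δ·S=-87.5981
Node (2,0) S=94.6475: V=(p*·18.0976+(1−p*)·0.0000)/1.07=14.3115; Δ=(18.0976−0.0000)/(105.0587−80.4504)=0.7354; B=V−Δ·S=-55.2945
Node (2,1) S=123.5985: V=(p*·49.5962+(1−p*)·18.0976)/1.07=41.8227; Δ=(49.5962−18.0976)/(137.1943−105.0587)=0.9802; B=V−Δ·S=-79.3260
Node (2,2) S=161.4051: V=(p*·91.5615+(1−p*)·49.5962)/1.07=79.5377; Δ=(91.5615−49.5962)/(179.1597−137.1943)=1.0000; B=V−Δ·S=-81.8674
Node (1,0) S=111.3500: V=(p*·41.8227+(1−p*)·14.3115)/1.07=35.1310; Δ=(41.8227−14.3115)/(123.5985−94.6475)=0.9503; B=V−Δ·S=-70.6811
Node (1,1) S=145.4100: V=(p*·79.5377+(1−p*)·41.8227)/1.07=68.9116; Δ=(79.5377−41.8227)/(161.4051−123.5985)=0.9976; B=V−Δ·S=-76.1462
Node (0,0) S=131.0000: V=(p*·68.9116+(1−p*)·35.1310)/1.07=59.5463; Δ=(68.9116−35.1310)/(145.4100−111.3500)=0.9918; B=V−Δ·S=-70.3789
Each (Δ,B) replicates both successor values, so the strategy is self-financing and V0 is arbitrage-free.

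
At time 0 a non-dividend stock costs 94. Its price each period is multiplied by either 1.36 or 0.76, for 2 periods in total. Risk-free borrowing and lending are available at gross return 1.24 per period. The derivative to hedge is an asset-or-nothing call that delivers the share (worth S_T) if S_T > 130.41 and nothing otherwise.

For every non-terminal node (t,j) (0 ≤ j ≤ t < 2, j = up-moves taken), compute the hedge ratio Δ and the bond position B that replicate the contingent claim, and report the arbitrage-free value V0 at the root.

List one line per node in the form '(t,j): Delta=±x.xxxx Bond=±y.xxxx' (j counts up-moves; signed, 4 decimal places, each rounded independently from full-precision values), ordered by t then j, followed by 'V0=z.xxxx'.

Risk-neutral probability p* = (R−d)/(u−d) = (1.24−0.76)/(1.36−0.76) = 0.8000.
At expiry t=2: V(2,0)=0.0000, V(2,1)=0.0000, V(2,2)=173.8624
Node (1,0) S=71.4400: V=(p*·0.0000+(1−p*)·0.0000)/1.24=0.0000; Δ=(0.0000−0.0000)/(97.1584−54.2944)=0.0000; B=V−Δ·S=0.0000
Node (1,1) S=127.8400: V=(p*·173.8624+(1−p*)·0.0000)/1.24=112.1693; Δ=(173.8624−0.0000)/(173.8624−97.1584)=2.2667; B=V−Δ·S=-177.6014
Node (0,0) S=94.0000: V=(p*·112.1693+(1−p*)·0.0000)/1.24=72.3673; Δ=(112.1693−0.0000)/(127.8400−71.4400)=1.9888; B=V−Δ·S=-114.5815
Check: Δ(0,0)·S0 + B(0,0) = 72.3673 = V0.

(0,0): Delta=1.9888 Bond=-114.5815
(1,0): Delta=0.0000 Bond=0.0000
(1,1): Delta=2.2667 Bond=-177.6014
V0=72.3673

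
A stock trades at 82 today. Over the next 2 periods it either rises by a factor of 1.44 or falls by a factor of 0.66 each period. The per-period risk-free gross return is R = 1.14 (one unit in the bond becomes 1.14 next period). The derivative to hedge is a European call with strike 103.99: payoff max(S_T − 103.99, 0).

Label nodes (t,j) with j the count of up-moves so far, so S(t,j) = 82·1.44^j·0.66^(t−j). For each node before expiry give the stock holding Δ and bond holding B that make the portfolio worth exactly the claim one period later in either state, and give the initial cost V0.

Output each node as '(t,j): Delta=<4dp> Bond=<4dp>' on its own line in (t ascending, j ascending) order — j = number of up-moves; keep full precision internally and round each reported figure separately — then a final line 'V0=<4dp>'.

(0,0): Delta=0.5574 Bond=-26.4623
(1,0): Delta=0.0000 Bond=0.0000
(1,1): Delta=0.7171 Bond=-49.0214
V0=19.2453

The replicating-portfolio and risk-neutral prices coincide; use p* = (1.14−0.66)/(1.44−0.66) = 0.6154 for the latter.
At expiry t=2: V(2,0)=0.0000, V(2,1)=0.0000, V(2,2)=66.0452
(1,0): S=54.1200. Δ = (V_up−V_dn)/(S_up−S_dn) = (0.0000−0.0000)/(77.9328−35.7192) = 0.0000. V = [p*·0.0000 + (1−p*)·0.0000]/1.14 = 0.0000. B = V − Δ·S = 0.0000.
(1,1): S=118.0800. Δ = (V_up−V_dn)/(S_up−S_dn) = (66.0452−0.0000)/(170.0352−77.9328) = 0.7171. V = [p*·66.0452 + (1−p*)·0.0000]/1.14 = 35.6519. B = V − Δ·S = -49.0214.
(0,0): S=82.0000. Δ = (V_up−V_dn)/(S_up−S_dn) = (35.6519−0.0000)/(118.0800−54.1200) = 0.5574. V = [p*·35.6519 + (1−p*)·0.0000]/1.14 = 19.2453. B = V − Δ·S = -26.4623.
Self-financing check: at every node Δ·S+B equals the discounted successor values.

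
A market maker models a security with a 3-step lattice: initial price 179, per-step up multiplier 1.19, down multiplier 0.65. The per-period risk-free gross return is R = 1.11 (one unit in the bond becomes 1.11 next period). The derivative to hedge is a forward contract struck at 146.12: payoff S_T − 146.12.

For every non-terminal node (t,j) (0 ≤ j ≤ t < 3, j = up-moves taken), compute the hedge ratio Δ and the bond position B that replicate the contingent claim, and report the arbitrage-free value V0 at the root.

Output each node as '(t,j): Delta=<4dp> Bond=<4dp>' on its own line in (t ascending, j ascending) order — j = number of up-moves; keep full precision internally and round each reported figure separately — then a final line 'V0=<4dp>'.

(0,0): Delta=1.0000 Bond=-106.8417
(1,0): Delta=1.0000 Bond=-118.5943
(1,1): Delta=1.0000 Bond=-118.5943
(2,0): Delta=1.0000 Bond=-131.6396
(2,1): Delta=1.0000 Bond=-131.6396
(2,2): Delta=1.0000 Bond=-131.6396
V0=72.1583

Risk-neutral probability p* = (R−d)/(u−d) = (1.11−0.65)/(1.19−0.65) = 0.8519.
Payoff layer (t=3): V(3,0)=-96.9621, V(3,1)=-56.1233, V(3,2)=18.6432, V(3,3)=155.5235
(2,0): S=75.6275. Δ = (V_up−V_dn)/(S_up−S_dn) = (-56.1233−-96.9621)/(89.9967−49.1579) = 1.0000. V = [p*·-56.1233 + (1−p*)·-96.9621]/1.11 = -56.0121. B = V − Δ·S = -131.6396.
(2,1): S=138.4565. Δ = (V_up−V_dn)/(S_up−S_dn) = (18.6432−-56.1233)/(164.7632−89.9967) = 1.0000. V = [p*·18.6432 + (1−p*)·-56.1233]/1.11 = 6.8169. B = V − Δ·S = -131.6396.
(2,2): S=253.4819. Δ = (V_up−V_dn)/(S_up−S_dn) = (155.5235−18.6432)/(301.6435−164.7632) = 1.0000. V = [p*·155.5235 + (1−p*)·18.6432]/1.11 = 121.8423. B = V − Δ·S = -131.6396.
(1,0): S=116.3500. Δ = (V_up−V_dn)/(S_up−S_dn) = (6.8169−-56.0121)/(138.4565−75.6275) = 1.0000. V = [p*·6.8169 + (1−p*)·-56.0121]/1.11 = -2.2443. B = V − Δ·S = -118.5943.
(1,1): S=213.0100. Δ = (V_up−V_dn)/(S_up−S_dn) = (121.8423−6.8169)/(253.4819−138.4565) = 1.0000. V = [p*·121.8423 + (1−p*)·6.8169]/1.11 = 94.4157. B = V − Δ·S = -118.5943.
(0,0): S=179.0000. Δ = (V_up−V_dn)/(S_up−S_dn) = (94.4157−-2.2443)/(213.0100−116.3500) = 1.0000. V = [p*·94.4157 + (1−p*)·-2.2443]/1.11 = 72.1583. B = V − Δ·S = -106.8417.
Self-financing check: at every node Δ·S+B equals the discounted successor values.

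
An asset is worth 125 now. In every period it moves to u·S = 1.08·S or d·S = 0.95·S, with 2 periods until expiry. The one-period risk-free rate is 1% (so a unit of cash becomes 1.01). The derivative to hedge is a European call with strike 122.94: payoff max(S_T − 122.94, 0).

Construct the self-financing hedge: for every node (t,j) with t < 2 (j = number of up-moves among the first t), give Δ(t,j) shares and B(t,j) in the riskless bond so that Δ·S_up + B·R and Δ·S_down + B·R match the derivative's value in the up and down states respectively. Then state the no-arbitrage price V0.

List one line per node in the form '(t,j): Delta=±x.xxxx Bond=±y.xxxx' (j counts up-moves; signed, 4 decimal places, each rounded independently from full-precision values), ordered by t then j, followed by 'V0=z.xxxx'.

(0,0): Delta=0.6677 Bond=-76.1062
(1,0): Delta=0.3440 Bond=-38.4196
(1,1): Delta=1.0000 Bond=-121.7228
V0=7.3609

Since d<R<u, set p* = (R−d)/(u−d) = 0.4615; price each node as the discounted p*-expectation of its children.
Payoff layer (t=2): V(2,0)=0.0000, V(2,1)=5.3100, V(2,2)=22.8600
  t=1,j=0: stock 118.7500 → up 128.2500 (V=5.3100), down 112.8125 (V=0.0000). Price 2.4265; hedge Δ=0.3440, bond B=-38.4196.
  t=1,j=1: stock 135.0000 → up 145.8000 (V=22.8600), down 128.2500 (V=5.3100). Price 13.2772; hedge Δ=1.0000, bond B=-121.7228.
  t=0,j=0: stock 125.0000 → up 135.0000 (V=13.2772), down 118.7500 (V=2.4265). Price 7.3609; hedge Δ=0.6677, bond B=-76.1062.
Root portfolio cost Δ·125+B reproduces V0=7.3609.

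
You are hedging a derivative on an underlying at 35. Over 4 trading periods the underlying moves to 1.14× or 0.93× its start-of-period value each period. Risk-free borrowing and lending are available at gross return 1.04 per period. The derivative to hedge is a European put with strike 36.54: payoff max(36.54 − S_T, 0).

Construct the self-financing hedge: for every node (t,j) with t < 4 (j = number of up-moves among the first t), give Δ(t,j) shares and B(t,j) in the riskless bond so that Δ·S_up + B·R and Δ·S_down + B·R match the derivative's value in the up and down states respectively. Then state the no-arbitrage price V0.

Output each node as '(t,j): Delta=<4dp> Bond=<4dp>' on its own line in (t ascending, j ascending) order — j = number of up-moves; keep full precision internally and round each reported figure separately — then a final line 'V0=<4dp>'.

Risk-neutral probability p* = (R−d)/(u−d) = (1.04−0.93)/(1.14−0.93) = 0.5238.
Payoff layer (t=4): V(4,0)=10.3582, V(4,1)=4.4462, V(4,2)=0.0000, V(4,3)=0.0000, V(4,4)=0.0000
Node (3,0) S=28.1525: V=(p*·4.4462+(1−p*)·10.3582)/1.04=6.9821; Δ=(4.4462−10.3582)/(32.0938−26.1818)=-1.0000; B=V−Δ·S=35.1346
Node (3,1) S=34.5095: V=(p*·0.0000+(1−p*)·4.4462)/1.04=2.0358; Δ=(0.0000−4.4462)/(39.3408−32.0938)=-0.6135; B=V−Δ·S=23.2080
Node (3,2) S=42.3020: V=(p*·0.0000+(1−p*)·0.0000)/1.04=0.0000; Δ=(0.0000−0.0000)/(48.2243−39.3408)=0.0000; B=V−Δ·S=0.0000
Node (3,3) S=51.8540: V=(p*·0.0000+(1−p*)·0.0000)/1.04=0.0000; Δ=(0.0000−0.0000)/(59.1136−48.2243)=0.0000; B=V−Δ·S=0.0000
Node (2,0) S=30.2715: V=(p*·2.0358+(1−p*)·6.9821)/1.04=4.2223; Δ=(2.0358−6.9821)/(34.5095−28.1525)=-0.7781; B=V−Δ·S=27.7763
Node (2,1) S=37.1070: V=(p*·0.0000+(1−p*)·2.0358)/1.04=0.9321; Δ=(0.0000−2.0358)/(42.3020−34.5095)=-0.2613; B=V−Δ·S=10.6264
Node (2,2) S=45.4860: V=(p*·0.0000+(1−p*)·0.0000)/1.04=0.0000; Δ=(0.0000−0.0000)/(51.8540−42.3020)=0.0000; B=V−Δ·S=0.0000
Node (1,0) S=32.5500: V=(p*·0.9321+(1−p*)·4.2223)/1.04=2.4028; Δ=(0.9321−4.2223)/(37.1070−30.2715)=-0.4813; B=V−Δ·S=18.0702
Node (1,1) S=39.9000: V=(p*·0.0000+(1−p*)·0.9321)/1.04=0.4268; Δ=(0.0000−0.9321)/(45.4860−37.1070)=-0.1112; B=V−Δ·S=4.8655
Node (0,0) S=35.0000: V=(p*·0.4268+(1−p*)·2.4028)/1.04=1.3151; Δ=(0.4268−2.4028)/(39.9000−32.5500)=-0.2688; B=V−Δ·S=10.7245
The time-0 hedge costs 1.3151, which is the no-arbitrage price.

(0,0): Delta=-0.2688 Bond=10.7245
(1,0): Delta=-0.4813 Bond=18.0702
(1,1): Delta=-0.1112 Bond=4.8655
(2,0): Delta=-0.7781 Bond=27.7763
(2,1): Delta=-0.2613 Bond=10.6264
(2,2): Delta=0.0000 Bond=0.0000
(3,0): Delta=-1.0000 Bond=35.1346
(3,1): Delta=-0.6135 Bond=23.2080
(3,2): Delta=0.0000 Bond=0.0000
(3,3): Delta=0.0000 Bond=0.0000
V0=1.3151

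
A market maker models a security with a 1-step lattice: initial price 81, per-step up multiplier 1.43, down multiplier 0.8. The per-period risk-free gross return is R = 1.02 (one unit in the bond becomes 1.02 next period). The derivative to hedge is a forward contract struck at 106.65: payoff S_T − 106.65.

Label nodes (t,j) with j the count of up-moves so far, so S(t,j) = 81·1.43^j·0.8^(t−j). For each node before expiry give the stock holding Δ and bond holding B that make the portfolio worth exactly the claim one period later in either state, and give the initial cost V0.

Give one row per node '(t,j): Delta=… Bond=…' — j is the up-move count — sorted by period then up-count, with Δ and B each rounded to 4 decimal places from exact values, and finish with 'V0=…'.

(0,0): Delta=1.0000 Bond=-104.5588
V0=-23.5588

Under the risk-neutral measure, an up-move has probability p* = (R−d)/(u−d) = 0.3492 and values discount at R = 1.02.
Payoff layer (t=1): V(1,0)=-41.8500, V(1,1)=9.1800
  t=0,j=0: stock 81.0000 → up 115.8300 (V=9.1800), down 64.8000 (V=-41.8500). Price -23.5588; hedge Δ=1.0000, bond B=-104.5588.
Each (Δ,B) replicates both successor values, so the strategy is self-financing and V0 is arbitrage-free.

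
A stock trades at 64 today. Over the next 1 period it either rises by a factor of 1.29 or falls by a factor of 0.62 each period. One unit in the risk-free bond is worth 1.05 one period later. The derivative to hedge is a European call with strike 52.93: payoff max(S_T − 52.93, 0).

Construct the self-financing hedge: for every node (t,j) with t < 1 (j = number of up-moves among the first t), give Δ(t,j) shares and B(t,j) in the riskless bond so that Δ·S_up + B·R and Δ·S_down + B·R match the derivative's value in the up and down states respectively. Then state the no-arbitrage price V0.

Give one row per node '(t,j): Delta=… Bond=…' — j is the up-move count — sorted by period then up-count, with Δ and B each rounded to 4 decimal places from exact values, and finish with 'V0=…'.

(0,0): Delta=0.6910 Bond=-26.1131
V0=18.1107

The replicating-portfolio and risk-neutral prices coincide; use p* = (1.05−0.62)/(1.29−0.62) = 0.6418 for the latter.
At expiry t=1: V(1,0)=0.0000, V(1,1)=29.6300
Node (0,0) S=64.0000: V=(p*·29.6300+(1−p*)·0.0000)/1.05=18.1107; Δ=(29.6300−0.0000)/(82.5600−39.6800)=0.6910; B=V−Δ·S=-26.1131
Root portfolio cost Δ·64+B reproduces V0=18.1107.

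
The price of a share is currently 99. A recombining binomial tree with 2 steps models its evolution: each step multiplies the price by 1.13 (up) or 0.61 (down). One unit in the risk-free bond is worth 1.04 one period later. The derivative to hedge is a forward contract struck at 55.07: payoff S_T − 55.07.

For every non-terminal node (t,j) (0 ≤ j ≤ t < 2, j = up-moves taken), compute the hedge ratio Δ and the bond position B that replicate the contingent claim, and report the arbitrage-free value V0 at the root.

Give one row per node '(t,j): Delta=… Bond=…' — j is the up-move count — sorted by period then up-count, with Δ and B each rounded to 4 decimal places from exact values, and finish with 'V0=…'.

(0,0): Delta=1.0000 Bond=-50.9153
(1,0): Delta=1.0000 Bond=-52.9519
(1,1): Delta=1.0000 Bond=-52.9519
V0=48.0847

No-arbitrage ⇒ martingale measure with p* = (R−d)/(u−d) = 0.8269.
Terminal payoffs: V(2,0)=-18.2321, V(2,1)=13.1707, V(2,2)=71.3431
  t=1,j=0: stock 60.3900 → up 68.2407 (V=13.1707), down 36.8379 (V=-18.2321). Price 7.4381; hedge Δ=1.0000, bond B=-52.9519.
  t=1,j=1: stock 111.8700 → up 126.4131 (V=71.3431), down 68.2407 (V=13.1707). Price 58.9181; hedge Δ=1.0000, bond B=-52.9519.
  t=0,j=0: stock 99.0000 → up 111.8700 (V=58.9181), down 60.3900 (V=7.4381). Price 48.0847; hedge Δ=1.0000, bond B=-50.9153.
Root portfolio cost Δ·99+B reproduces V0=48.0847.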